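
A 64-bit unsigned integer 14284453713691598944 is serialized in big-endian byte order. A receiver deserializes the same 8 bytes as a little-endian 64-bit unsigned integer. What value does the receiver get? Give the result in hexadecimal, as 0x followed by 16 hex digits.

14284453713691598944 in 64-bit hexadecimal is 0xC63C92F86718E060.
Stored big-endian, the bytes at ascending addresses are C6 3C 92 F8 67 18 E0 60.
Read back as little-endian, the first byte is least significant, giving 0x60E01867F8923CC6.

0x60E01867F8923CC6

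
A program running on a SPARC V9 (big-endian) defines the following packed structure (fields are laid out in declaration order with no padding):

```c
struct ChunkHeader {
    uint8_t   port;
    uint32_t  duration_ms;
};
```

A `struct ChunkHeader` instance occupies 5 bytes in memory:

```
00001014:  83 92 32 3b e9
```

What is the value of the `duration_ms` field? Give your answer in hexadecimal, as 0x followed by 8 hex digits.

`duration_ms` follows `port` (1 byte), so it starts at byte offset 1 and occupies 4 bytes.
Bytes at offsets 1..4: 92 32 3B E9.
In big-endian order the high byte comes first in memory.
The bytes are already most-significant first: 0x92323BE9.

0x92323BE9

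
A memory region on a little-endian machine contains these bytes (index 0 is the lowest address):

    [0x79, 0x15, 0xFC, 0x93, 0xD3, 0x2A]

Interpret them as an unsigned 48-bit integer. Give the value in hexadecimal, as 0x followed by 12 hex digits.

0x2AD393FC1579

Little-endian: lowest address holds the least-significant byte.
Reassemble most-significant byte first: 2A D3 93 FC 15 79 → 0x2AD393FC1579.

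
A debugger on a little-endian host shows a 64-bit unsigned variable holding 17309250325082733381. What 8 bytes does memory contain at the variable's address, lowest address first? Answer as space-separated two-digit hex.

45 FB DE 5A 76 CF 36 F0

17309250325082733381 in hexadecimal, padded to 64 bits, is 0xF036CF765ADEFB45.
Split into bytes (most-significant first): F0 36 CF 76 5A DE FB 45.
Little-endian: lowest address holds the least-significant byte.
So at ascending addresses the bytes are 45 FB DE 5A 76 CF 36 F0.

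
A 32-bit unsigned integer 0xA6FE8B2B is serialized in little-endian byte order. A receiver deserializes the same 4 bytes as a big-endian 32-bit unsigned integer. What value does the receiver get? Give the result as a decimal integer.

730594982

Stored little-endian, the bytes at ascending addresses are 2B 8B FE A6.
Read back as big-endian, the last byte is least significant, giving 0x2B8BFEA6.
0x2B8BFEA6 = 730594982.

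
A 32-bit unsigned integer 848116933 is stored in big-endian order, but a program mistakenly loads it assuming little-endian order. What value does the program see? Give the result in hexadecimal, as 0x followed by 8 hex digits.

848116933 in 32-bit hexadecimal is 0x328D3CC5.
Stored big-endian, the bytes at ascending addresses are 32 8D 3C C5.
Read back as little-endian, the first byte is least significant, giving 0xC53C8D32.

0xC53C8D32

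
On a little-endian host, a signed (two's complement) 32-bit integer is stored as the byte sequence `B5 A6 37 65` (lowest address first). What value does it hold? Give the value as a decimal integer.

1698145973

Little-endian: lowest address holds the least-significant byte.
Reassemble most-significant byte first: 65 37 A6 B5 → 0x6537A6B5.
0x6537A6B5 = 1698145973.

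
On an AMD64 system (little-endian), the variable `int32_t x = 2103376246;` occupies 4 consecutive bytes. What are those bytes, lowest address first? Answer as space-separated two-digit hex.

2103376246 in hexadecimal, padded to 32 bits, is 0x7D5EF976.
Split into bytes (most-significant first): 7D 5E F9 76.
Little-endian: lowest address holds the least-significant byte.
So at ascending addresses the bytes are 76 F9 5E 7D.

76 F9 5E 7D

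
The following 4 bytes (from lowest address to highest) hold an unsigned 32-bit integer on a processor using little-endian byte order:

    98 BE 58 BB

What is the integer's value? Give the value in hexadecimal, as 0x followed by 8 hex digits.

0xBB58BE98

In little-endian order the low byte comes first in memory.
Reassemble most-significant byte first: BB 58 BE 98 → 0xBB58BE98.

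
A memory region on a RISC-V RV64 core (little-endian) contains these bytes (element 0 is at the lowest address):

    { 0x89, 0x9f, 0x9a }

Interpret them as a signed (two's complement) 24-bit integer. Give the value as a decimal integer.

-6643831

Little-endian stores the least-significant byte at the lowest address.
Reassemble most-significant byte first: 9A 9F 89 → 0x9A9F89.
Top bit is set, so as a signed 24-bit value this is 0x9A9F89 − 2^24 = -6643831.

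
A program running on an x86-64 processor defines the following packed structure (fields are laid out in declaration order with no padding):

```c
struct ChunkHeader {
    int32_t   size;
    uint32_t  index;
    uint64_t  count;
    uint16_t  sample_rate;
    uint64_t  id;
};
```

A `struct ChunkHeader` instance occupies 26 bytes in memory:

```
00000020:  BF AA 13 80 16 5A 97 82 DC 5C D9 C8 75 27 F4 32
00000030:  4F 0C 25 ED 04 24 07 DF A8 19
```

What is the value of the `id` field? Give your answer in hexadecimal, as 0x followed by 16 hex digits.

0x19A8DF072404ED25

`id` follows `size` (4 B), `index` (4 B), `count` (8 B), `sample_rate` (2 B), so it starts at offset 4 + 4 + 8 + 2 = 18 and occupies 8 bytes.
Bytes at offsets 18..25: 25 ED 04 24 07 DF A8 19.
Little-endian: lowest address holds the least-significant byte.
Reassemble most-significant byte first: 19 A8 DF 07 24 04 ED 25 → 0x19A8DF072404ED25.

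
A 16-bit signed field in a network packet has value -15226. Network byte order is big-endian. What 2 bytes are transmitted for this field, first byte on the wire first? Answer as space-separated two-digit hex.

C4 86

Two's complement of -15226 in 16 bits: 15226 = 0x3B7A; invert → 0xC485; add 1 → 0xC486.
Split into bytes (most-significant first): C4 86.
Big-endian stores the most-significant byte at the lowest address.
So the memory order matches the most-significant-first order: C4 86.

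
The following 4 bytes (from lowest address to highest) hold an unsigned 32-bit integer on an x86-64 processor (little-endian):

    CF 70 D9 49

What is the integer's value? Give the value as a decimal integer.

1238986959

Little-endian: lowest address holds the least-significant byte.
Reassemble most-significant byte first: 49 D9 70 CF → 0x49D970CF.
0x49D970CF = 1238986959.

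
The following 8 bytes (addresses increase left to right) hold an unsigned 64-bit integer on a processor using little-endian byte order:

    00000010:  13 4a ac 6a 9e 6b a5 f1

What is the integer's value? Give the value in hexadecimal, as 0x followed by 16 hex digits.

0xF1A56B9E6AAC4A13

In little-endian order the low byte comes first in memory.
Reassemble most-significant byte first: F1 A5 6B 9E 6A AC 4A 13 → 0xF1A56B9E6AAC4A13.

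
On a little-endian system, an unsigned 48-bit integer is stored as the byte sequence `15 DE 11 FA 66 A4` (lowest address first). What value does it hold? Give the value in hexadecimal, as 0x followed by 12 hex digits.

In little-endian order the low byte comes first in memory.
Reassemble most-significant byte first: A4 66 FA 11 DE 15 → 0xA466FA11DE15.

0xA466FA11DE15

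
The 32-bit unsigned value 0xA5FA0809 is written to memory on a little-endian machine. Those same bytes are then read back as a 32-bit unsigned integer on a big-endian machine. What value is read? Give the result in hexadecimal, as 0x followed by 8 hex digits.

0x0908FAA5

Stored little-endian, the bytes at ascending addresses are 09 08 FA A5.
Read back as big-endian, the last byte is least significant, giving 0x0908FAA5.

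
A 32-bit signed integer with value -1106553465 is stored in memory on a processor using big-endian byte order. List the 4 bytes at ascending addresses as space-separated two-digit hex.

BE 0B 55 87

Two's complement of -1106553465 in 32 bits: 1106553465 = 0x41F4AA79; invert → 0xBE0B5586; add 1 → 0xBE0B5587.
Split into bytes (most-significant first): BE 0B 55 87.
Big-endian: lowest address holds the most-significant byte.
So the memory order matches the most-significant-first order: BE 0B 55 87.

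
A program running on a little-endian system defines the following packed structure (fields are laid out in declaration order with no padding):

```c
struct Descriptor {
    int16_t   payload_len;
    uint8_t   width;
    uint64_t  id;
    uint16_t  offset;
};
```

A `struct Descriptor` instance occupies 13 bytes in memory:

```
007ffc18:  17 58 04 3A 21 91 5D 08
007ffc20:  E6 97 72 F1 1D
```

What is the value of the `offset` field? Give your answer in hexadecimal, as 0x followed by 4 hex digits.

`offset` follows `payload_len` (2 B), `width` (1 B), `id` (8 B), so it starts at offset 2 + 1 + 8 = 11 and occupies 2 bytes.
Bytes at offsets 11..12: F1 1D.
Little-endian stores the least-significant byte at the lowest address.
Reassemble most-significant byte first: 1D F1 → 0x1DF1.

0x1DF1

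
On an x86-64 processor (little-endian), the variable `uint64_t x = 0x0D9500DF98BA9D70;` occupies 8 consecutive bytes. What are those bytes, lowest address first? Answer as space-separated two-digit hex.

Split into bytes (most-significant first): 0D 95 00 DF 98 BA 9D 70.
In little-endian order the low byte comes first in memory.
So at ascending addresses the bytes are 70 9D BA 98 DF 00 95 0D.

70 9D BA 98 DF 00 95 0D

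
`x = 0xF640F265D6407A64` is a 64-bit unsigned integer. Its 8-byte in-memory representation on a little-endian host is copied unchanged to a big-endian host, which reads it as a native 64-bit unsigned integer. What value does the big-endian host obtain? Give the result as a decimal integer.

7240170640529047798

Stored little-endian, the bytes at ascending addresses are 64 7A 40 D6 65 F2 40 F6.
Read back as big-endian, the last byte is least significant, giving 0x647A40D665F240F6.
0x647A40D665F240F6 = 7240170640529047798.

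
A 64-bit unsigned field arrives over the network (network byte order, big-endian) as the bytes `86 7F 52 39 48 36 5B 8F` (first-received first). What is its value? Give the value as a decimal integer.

Big-endian stores the most-significant byte at the lowest address.
The bytes are already most-significant first: 0x867F523948365B8F.
0x867F523948365B8F = 9691555329102732175.

9691555329102732175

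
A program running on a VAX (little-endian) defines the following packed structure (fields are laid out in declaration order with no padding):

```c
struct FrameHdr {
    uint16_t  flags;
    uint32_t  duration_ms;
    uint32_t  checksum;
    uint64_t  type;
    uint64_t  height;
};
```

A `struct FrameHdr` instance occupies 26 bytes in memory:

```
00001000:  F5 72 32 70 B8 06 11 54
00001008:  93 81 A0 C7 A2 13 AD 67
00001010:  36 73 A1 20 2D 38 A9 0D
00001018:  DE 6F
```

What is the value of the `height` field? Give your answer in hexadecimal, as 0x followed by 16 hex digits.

0x6FDE0DA9382D20A1

`height` follows `flags` (2 B), `duration_ms` (4 B), `checksum` (4 B), `type` (8 B), so it starts at offset 2 + 4 + 4 + 8 = 18 and occupies 8 bytes.
Bytes at offsets 18..25: A1 20 2D 38 A9 0D DE 6F.
Little-endian stores the least-significant byte at the lowest address.
Reassemble most-significant byte first: 6F DE 0D A9 38 2D 20 A1 → 0x6FDE0DA9382D20A1.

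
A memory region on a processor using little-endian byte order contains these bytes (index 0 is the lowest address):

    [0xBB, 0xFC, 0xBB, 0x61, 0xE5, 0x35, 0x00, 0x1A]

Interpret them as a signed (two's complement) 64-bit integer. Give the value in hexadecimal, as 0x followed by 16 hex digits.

In little-endian order the low byte comes first in memory.
Reassemble most-significant byte first: 1A 00 35 E5 61 BB FC BB → 0x1A0035E561BBFCBB.

0x1A0035E561BBFCBB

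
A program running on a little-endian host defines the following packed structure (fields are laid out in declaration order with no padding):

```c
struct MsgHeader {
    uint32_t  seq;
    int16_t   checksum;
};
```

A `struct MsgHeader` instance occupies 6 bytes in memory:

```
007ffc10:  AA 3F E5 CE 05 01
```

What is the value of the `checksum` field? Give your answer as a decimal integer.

261

`checksum` follows `seq` (4 bytes), so it starts at byte offset 4 and occupies 2 bytes.
Bytes at offsets 4..5: 05 01.
Little-endian stores the least-significant byte at the lowest address.
Reassemble most-significant byte first: 01 05 → 0x0105.
0x0105 = 261.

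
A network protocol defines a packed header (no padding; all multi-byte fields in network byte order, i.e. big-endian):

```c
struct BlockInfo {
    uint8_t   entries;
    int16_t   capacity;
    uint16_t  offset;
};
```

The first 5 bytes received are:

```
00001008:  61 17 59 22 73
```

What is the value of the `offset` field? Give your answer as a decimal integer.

`offset` follows `entries` (1 B), `capacity` (2 B), so it starts at offset 1 + 2 = 3 and occupies 2 bytes.
Bytes at offsets 3..4: 22 73.
Big-endian stores the most-significant byte at the lowest address.
The bytes are already most-significant first: 0x2273.
0x2273 = 8819.

8819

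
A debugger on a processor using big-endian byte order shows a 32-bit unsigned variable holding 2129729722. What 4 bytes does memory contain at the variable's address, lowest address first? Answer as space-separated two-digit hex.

2129729722 in hexadecimal, padded to 32 bits, is 0x7EF118BA.
Split into bytes (most-significant first): 7E F1 18 BA.
In big-endian order the high byte comes first in memory.
So the memory order matches the most-significant-first order: 7E F1 18 BA.

7E F1 18 BA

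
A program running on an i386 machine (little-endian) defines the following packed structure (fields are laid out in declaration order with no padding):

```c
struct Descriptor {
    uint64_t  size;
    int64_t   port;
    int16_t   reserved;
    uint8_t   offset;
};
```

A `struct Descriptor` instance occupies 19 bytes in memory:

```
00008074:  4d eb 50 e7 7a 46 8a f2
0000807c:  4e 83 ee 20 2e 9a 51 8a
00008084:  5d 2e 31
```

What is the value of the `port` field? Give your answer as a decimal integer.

`port` follows `size` (8 bytes), so it starts at byte offset 8 and occupies 8 bytes.
Bytes at offsets 8..15: 4E 83 EE 20 2E 9A 51 8A.
In little-endian order the low byte comes first in memory.
Reassemble most-significant byte first: 8A 51 9A 2E 20 EE 83 4E → 0x8A519A2E20EE834E.
Top bit is set, so as a signed 64-bit value this is 0x8A519A2E20EE834E − 2^64 = -8479827100450258098.

-8479827100450258098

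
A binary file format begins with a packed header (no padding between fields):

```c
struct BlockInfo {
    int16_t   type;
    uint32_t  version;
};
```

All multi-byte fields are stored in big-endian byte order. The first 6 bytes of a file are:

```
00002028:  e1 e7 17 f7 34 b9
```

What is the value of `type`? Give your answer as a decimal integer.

-7705

`type` is the first field, at byte offset 0, occupying 2 bytes.
Bytes at offsets 0..1: E1 E7.
Big-endian stores the most-significant byte at the lowest address.
The bytes are already most-significant first: 0xE1E7.
Top bit is set, so as a signed 16-bit value this is 0xE1E7 − 2^16 = -7705.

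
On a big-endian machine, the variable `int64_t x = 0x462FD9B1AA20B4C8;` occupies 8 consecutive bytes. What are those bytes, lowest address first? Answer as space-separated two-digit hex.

46 2F D9 B1 AA 20 B4 C8

Split into bytes (most-significant first): 46 2F D9 B1 AA 20 B4 C8.
Big-endian: lowest address holds the most-significant byte.
So the memory order matches the most-significant-first order: 46 2F D9 B1 AA 20 B4 C8.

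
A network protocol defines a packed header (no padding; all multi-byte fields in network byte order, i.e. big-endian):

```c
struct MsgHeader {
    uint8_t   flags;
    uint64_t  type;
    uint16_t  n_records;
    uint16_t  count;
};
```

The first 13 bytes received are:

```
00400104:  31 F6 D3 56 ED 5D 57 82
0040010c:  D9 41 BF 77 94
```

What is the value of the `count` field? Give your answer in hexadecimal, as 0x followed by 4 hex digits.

`count` follows `flags` (1 B), `type` (8 B), `n_records` (2 B), so it starts at offset 1 + 8 + 2 = 11 and occupies 2 bytes.
Bytes at offsets 11..12: 77 94.
Big-endian stores the most-significant byte at the lowest address.
The bytes are already most-significant first: 0x7794.

0x7794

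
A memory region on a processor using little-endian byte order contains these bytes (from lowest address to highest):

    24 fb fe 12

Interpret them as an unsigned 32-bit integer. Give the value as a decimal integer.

Little-endian stores the least-significant byte at the lowest address.
Reassemble most-significant byte first: 12 FE FB 24 → 0x12FEFB24.
0x12FEFB24 = 318700324.

318700324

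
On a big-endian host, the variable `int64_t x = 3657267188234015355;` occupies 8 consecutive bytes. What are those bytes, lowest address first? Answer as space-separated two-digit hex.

32 C1 39 21 73 61 52 7B

3657267188234015355 in hexadecimal, padded to 64 bits, is 0x32C139217361527B.
Split into bytes (most-significant first): 32 C1 39 21 73 61 52 7B.
Big-endian: lowest address holds the most-significant byte.
So the memory order matches the most-significant-first order: 32 C1 39 21 73 61 52 7B.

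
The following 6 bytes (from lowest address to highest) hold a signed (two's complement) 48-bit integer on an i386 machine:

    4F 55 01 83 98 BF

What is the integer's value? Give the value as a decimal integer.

Little-endian: lowest address holds the least-significant byte.
Reassemble most-significant byte first: BF 98 83 01 55 4F → 0xBF988301554F.
Top bit is set, so as a signed 48-bit value this is 0xBF988301554F − 2^48 = -70813222873777.

-70813222873777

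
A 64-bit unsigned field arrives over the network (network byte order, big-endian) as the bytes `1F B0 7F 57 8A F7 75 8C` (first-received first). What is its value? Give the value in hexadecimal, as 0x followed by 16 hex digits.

Big-endian stores the most-significant byte at the lowest address.
The bytes are already most-significant first: 0x1FB07F578AF7758C.

0x1FB07F578AF7758C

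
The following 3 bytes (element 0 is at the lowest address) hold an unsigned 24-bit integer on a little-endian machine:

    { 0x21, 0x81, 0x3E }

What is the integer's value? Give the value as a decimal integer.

4096289

Little-endian: lowest address holds the least-significant byte.
Reassemble most-significant byte first: 3E 81 21 → 0x3E8121.
0x3E8121 = 4096289.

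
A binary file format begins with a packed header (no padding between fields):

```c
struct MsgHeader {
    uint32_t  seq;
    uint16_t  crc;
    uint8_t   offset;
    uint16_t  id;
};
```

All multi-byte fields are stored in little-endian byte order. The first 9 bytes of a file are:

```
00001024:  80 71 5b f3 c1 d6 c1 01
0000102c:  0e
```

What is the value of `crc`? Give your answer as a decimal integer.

54977

`crc` follows `seq` (4 bytes), so it starts at byte offset 4 and occupies 2 bytes.
Bytes at offsets 4..5: C1 D6.
Little-endian: lowest address holds the least-significant byte.
Reassemble most-significant byte first: D6 C1 → 0xD6C1.
0xD6C1 = 54977.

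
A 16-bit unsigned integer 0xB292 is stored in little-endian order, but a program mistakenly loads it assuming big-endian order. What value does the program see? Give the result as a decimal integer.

37554

Stored little-endian, the bytes at ascending addresses are 92 B2.
Read back as big-endian, the last byte is least significant, giving 0x92B2.
0x92B2 = 37554.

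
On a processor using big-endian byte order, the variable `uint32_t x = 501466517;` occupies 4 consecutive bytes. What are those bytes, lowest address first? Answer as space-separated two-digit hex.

1D E3 C5 95

501466517 in hexadecimal, padded to 32 bits, is 0x1DE3C595.
Split into bytes (most-significant first): 1D E3 C5 95.
Big-endian stores the most-significant byte at the lowest address.
So the memory order matches the most-significant-first order: 1D E3 C5 95.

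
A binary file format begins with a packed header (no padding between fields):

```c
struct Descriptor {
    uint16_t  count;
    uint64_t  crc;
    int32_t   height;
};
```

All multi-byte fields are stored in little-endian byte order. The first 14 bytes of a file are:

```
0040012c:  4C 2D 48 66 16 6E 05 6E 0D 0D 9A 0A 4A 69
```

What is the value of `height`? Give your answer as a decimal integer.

1766460058

`height` follows `count` (2 B), `crc` (8 B), so it starts at offset 2 + 8 = 10 and occupies 4 bytes.
Bytes at offsets 10..13: 9A 0A 4A 69.
In little-endian order the low byte comes first in memory.
Reassemble most-significant byte first: 69 4A 0A 9A → 0x694A0A9A.
0x694A0A9A = 1766460058.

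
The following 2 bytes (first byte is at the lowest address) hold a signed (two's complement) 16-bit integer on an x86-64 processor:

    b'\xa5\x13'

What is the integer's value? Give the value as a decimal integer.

5029

Little-endian stores the least-significant byte at the lowest address.
Reassemble most-significant byte first: 13 A5 → 0x13A5.
0x13A5 = 5029.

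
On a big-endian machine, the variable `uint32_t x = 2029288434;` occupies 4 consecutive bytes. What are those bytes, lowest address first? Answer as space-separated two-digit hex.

78 F4 7B F2

2029288434 in hexadecimal, padded to 32 bits, is 0x78F47BF2.
Split into bytes (most-significant first): 78 F4 7B F2.
Big-endian stores the most-significant byte at the lowest address.
So the memory order matches the most-significant-first order: 78 F4 7B F2.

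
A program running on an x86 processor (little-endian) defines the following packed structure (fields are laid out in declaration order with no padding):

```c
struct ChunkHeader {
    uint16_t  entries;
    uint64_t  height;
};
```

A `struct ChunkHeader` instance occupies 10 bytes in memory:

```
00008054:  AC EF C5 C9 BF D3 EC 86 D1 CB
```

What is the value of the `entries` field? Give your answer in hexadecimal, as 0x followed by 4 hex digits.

0xEFAC

`entries` is the first field, at byte offset 0, occupying 2 bytes.
Bytes at offsets 0..1: AC EF.
Little-endian stores the least-significant byte at the lowest address.
Reassemble most-significant byte first: EF AC → 0xEFAC.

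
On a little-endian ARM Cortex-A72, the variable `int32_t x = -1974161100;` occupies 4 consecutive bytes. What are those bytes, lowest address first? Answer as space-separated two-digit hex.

34 B1 54 8A

Two's complement of -1974161100 in 32 bits: 1974161100 = 0x75AB4ECC; invert → 0x8A54B133; add 1 → 0x8A54B134.
Split into bytes (most-significant first): 8A 54 B1 34.
Little-endian: lowest address holds the least-significant byte.
So at ascending addresses the bytes are 34 B1 54 8A.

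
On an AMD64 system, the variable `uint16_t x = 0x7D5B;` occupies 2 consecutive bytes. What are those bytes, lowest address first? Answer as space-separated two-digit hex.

5B 7D

Split into bytes (most-significant first): 7D 5B.
In little-endian order the low byte comes first in memory.
So at ascending addresses the bytes are 5B 7D.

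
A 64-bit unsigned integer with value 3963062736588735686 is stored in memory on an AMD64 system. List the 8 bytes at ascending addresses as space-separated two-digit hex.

3963062736588735686 in hexadecimal, padded to 64 bits, is 0x36FFA08FCCF584C6.
Split into bytes (most-significant first): 36 FF A0 8F CC F5 84 C6.
Little-endian: lowest address holds the least-significant byte.
So at ascending addresses the bytes are C6 84 F5 CC 8F A0 FF 36.

C6 84 F5 CC 8F A0 FF 36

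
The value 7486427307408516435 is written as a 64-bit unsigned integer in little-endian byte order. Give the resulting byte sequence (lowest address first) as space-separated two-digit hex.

53 65 DE A6 F8 21 E5 67

7486427307408516435 in hexadecimal, padded to 64 bits, is 0x67E521F8A6DE6553.
Split into bytes (most-significant first): 67 E5 21 F8 A6 DE 65 53.
Little-endian stores the least-significant byte at the lowest address.
So at ascending addresses the bytes are 53 65 DE A6 F8 21 E5 67.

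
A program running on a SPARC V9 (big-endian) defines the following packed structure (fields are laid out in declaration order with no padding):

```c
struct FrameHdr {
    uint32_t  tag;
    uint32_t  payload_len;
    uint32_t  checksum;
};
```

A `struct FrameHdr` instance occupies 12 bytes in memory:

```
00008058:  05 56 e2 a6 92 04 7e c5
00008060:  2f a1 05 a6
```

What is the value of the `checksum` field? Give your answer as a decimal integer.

`checksum` follows `tag` (4 B), `payload_len` (4 B), so it starts at offset 4 + 4 = 8 and occupies 4 bytes.
Bytes at offsets 8..11: 2F A1 05 A6.
In big-endian order the high byte comes first in memory.
The bytes are already most-significant first: 0x2FA105A6.
0x2FA105A6 = 799081894.

799081894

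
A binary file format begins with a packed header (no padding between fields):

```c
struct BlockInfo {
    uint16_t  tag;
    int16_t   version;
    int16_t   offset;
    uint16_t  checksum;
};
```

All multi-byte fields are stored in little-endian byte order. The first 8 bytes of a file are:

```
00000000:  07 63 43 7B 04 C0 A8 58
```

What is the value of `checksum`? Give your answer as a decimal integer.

`checksum` follows `tag` (2 B), `version` (2 B), `offset` (2 B), so it starts at offset 2 + 2 + 2 = 6 and occupies 2 bytes.
Bytes at offsets 6..7: A8 58.
Little-endian stores the least-significant byte at the lowest address.
Reassemble most-significant byte first: 58 A8 → 0x58A8.
0x58A8 = 22696.

22696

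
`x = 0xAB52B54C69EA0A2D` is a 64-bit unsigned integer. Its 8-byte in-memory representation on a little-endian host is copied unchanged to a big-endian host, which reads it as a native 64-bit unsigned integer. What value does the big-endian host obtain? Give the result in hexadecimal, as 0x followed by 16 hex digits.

0x2D0AEA694CB552AB

Stored little-endian, the bytes at ascending addresses are 2D 0A EA 69 4C B5 52 AB.
Read back as big-endian, the last byte is least significant, giving 0x2D0AEA694CB552AB.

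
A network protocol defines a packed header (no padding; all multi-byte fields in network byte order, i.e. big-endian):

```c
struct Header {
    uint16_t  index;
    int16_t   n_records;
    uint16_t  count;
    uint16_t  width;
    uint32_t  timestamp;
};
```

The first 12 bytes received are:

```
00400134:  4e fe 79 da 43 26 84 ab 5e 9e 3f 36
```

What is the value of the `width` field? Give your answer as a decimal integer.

`width` follows `index` (2 B), `n_records` (2 B), `count` (2 B), so it starts at offset 2 + 2 + 2 = 6 and occupies 2 bytes.
Bytes at offsets 6..7: 84 AB.
Big-endian: lowest address holds the most-significant byte.
The bytes are already most-significant first: 0x84AB.
0x84AB = 33963.

33963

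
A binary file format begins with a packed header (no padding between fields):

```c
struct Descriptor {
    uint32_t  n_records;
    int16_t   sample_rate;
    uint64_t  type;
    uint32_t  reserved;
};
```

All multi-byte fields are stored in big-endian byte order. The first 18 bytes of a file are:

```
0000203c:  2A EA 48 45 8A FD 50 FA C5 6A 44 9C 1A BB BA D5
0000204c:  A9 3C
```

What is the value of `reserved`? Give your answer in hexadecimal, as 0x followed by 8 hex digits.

0xBAD5A93C

`reserved` follows `n_records` (4 B), `sample_rate` (2 B), `type` (8 B), so it starts at offset 4 + 2 + 8 = 14 and occupies 4 bytes.
Bytes at offsets 14..17: BA D5 A9 3C.
In big-endian order the high byte comes first in memory.
The bytes are already most-significant first: 0xBAD5A93C.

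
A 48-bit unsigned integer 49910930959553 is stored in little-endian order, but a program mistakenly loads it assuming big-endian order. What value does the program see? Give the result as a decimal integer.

49910930959553 in 48-bit hexadecimal is 0x2D64CB4F6CC1.
Stored little-endian, the bytes at ascending addresses are C1 6C 4F CB 64 2D.
Read back as big-endian, the last byte is least significant, giving 0xC16C4FCB642D.
0xC16C4FCB642D = 212670939358253.

212670939358253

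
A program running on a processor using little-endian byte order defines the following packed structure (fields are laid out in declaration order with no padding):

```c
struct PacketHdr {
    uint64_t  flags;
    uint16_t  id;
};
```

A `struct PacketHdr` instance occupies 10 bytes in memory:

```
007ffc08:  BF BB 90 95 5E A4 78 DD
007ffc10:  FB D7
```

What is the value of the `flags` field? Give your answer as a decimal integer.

`flags` is the first field, at byte offset 0, occupying 8 bytes.
Bytes at offsets 0..7: BF BB 90 95 5E A4 78 DD.
Little-endian stores the least-significant byte at the lowest address.
Reassemble most-significant byte first: DD 78 A4 5E 95 90 BB BF → 0xDD78A45E9590BBBF.
0xDD78A45E9590BBBF = 15958686005730524095.

15958686005730524095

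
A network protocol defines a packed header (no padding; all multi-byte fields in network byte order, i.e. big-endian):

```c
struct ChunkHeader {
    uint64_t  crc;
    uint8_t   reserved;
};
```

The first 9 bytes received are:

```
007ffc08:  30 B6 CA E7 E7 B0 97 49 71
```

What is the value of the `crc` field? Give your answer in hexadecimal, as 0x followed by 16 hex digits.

`crc` is the first field, at byte offset 0, occupying 8 bytes.
Bytes at offsets 0..7: 30 B6 CA E7 E7 B0 97 49.
Big-endian: lowest address holds the most-significant byte.
The bytes are already most-significant first: 0x30B6CAE7E7B09749.

0x30B6CAE7E7B09749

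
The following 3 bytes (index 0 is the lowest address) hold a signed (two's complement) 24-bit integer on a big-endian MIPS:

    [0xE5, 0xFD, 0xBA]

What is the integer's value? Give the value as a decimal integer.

-1704518

Big-endian stores the most-significant byte at the lowest address.
The bytes are already most-significant first: 0xE5FDBA.
Top bit is set, so as a signed 24-bit value this is 0xE5FDBA − 2^24 = -1704518.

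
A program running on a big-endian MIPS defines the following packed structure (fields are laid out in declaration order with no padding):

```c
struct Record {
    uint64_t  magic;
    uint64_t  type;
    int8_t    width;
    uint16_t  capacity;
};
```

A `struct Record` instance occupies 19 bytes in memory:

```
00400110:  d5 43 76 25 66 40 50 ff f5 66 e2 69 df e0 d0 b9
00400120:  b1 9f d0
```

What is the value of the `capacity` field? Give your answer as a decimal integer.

`capacity` follows `magic` (8 B), `type` (8 B), `width` (1 B), so it starts at offset 8 + 8 + 1 = 17 and occupies 2 bytes.
Bytes at offsets 17..18: 9F D0.
Big-endian stores the most-significant byte at the lowest address.
The bytes are already most-significant first: 0x9FD0.
0x9FD0 = 40912.

40912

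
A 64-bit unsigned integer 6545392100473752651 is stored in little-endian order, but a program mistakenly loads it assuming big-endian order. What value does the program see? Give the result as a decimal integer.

6545392100473752651 in 64-bit hexadecimal is 0x5AD5E76FB862CC4B.
Stored little-endian, the bytes at ascending addresses are 4B CC 62 B8 6F E7 D5 5A.
Read back as big-endian, the last byte is least significant, giving 0x4BCC62B86FE7D55A.
0x4BCC62B86FE7D55A = 5461848992384537946.

5461848992384537946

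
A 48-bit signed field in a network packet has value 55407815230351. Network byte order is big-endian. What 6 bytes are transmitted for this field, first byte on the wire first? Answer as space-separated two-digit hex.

55407815230351 in hexadecimal, padded to 48 bits, is 0x3264A325038F.
Split into bytes (most-significant first): 32 64 A3 25 03 8F.
Big-endian: lowest address holds the most-significant byte.
So the memory order matches the most-significant-first order: 32 64 A3 25 03 8F.

32 64 A3 25 03 8F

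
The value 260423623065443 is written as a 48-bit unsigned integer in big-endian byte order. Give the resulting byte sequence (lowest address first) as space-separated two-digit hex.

260423623065443 in hexadecimal, padded to 48 bits, is 0xECDA998B3F63.
Split into bytes (most-significant first): EC DA 99 8B 3F 63.
In big-endian order the high byte comes first in memory.
So the memory order matches the most-significant-first order: EC DA 99 8B 3F 63.

EC DA 99 8B 3F 63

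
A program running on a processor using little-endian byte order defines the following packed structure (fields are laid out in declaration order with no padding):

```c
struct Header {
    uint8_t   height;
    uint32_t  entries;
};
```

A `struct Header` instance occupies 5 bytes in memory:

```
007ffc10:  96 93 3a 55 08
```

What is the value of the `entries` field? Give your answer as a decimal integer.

139803283

`entries` follows `height` (1 byte), so it starts at byte offset 1 and occupies 4 bytes.
Bytes at offsets 1..4: 93 3A 55 08.
Little-endian: lowest address holds the least-significant byte.
Reassemble most-significant byte first: 08 55 3A 93 → 0x08553A93.
0x08553A93 = 139803283.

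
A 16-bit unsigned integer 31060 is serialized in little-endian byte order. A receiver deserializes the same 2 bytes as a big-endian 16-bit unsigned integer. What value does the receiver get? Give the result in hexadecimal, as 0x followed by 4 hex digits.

31060 in 16-bit hexadecimal is 0x7954.
Stored little-endian, the bytes at ascending addresses are 54 79.
Read back as big-endian, the last byte is least significant, giving 0x5479.

0x5479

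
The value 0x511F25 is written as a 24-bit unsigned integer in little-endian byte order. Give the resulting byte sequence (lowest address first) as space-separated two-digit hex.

25 1F 51

Split into bytes (most-significant first): 51 1F 25.
Little-endian: lowest address holds the least-significant byte.
So at ascending addresses the bytes are 25 1F 51.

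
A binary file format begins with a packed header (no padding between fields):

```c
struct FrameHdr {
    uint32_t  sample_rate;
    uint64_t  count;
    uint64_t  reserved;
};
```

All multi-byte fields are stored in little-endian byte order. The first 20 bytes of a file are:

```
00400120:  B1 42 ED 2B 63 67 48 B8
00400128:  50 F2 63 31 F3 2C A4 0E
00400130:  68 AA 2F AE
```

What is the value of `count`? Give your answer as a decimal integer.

3558954559055882083

`count` follows `sample_rate` (4 bytes), so it starts at byte offset 4 and occupies 8 bytes.
Bytes at offsets 4..11: 63 67 48 B8 50 F2 63 31.
In little-endian order the low byte comes first in memory.
Reassemble most-significant byte first: 31 63 F2 50 B8 48 67 63 → 0x3163F250B8486763.
0x3163F250B8486763 = 3558954559055882083.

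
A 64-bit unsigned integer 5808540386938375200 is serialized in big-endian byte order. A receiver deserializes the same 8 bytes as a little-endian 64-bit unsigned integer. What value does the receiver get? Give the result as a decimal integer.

5808540386938375200 in 64-bit hexadecimal is 0x509C14B4FAF8CC20.
Stored big-endian, the bytes at ascending addresses are 50 9C 14 B4 FA F8 CC 20.
Read back as little-endian, the first byte is least significant, giving 0x20CCF8FAB4149C50.
0x20CCF8FAB4149C50 = 2363537660109429840.

2363537660109429840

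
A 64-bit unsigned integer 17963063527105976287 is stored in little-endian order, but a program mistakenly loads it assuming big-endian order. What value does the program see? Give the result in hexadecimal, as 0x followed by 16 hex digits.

17963063527105976287 in 64-bit hexadecimal is 0xF9499F1B02ED57DF.
Stored little-endian, the bytes at ascending addresses are DF 57 ED 02 1B 9F 49 F9.
Read back as big-endian, the last byte is least significant, giving 0xDF57ED021B9F49F9.

0xDF57ED021B9F49F9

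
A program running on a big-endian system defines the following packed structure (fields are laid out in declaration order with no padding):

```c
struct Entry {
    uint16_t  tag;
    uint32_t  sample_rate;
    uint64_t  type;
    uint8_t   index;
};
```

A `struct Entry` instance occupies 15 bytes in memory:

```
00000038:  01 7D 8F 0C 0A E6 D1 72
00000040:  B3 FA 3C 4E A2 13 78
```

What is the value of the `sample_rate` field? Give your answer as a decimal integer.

`sample_rate` follows `tag` (2 bytes), so it starts at byte offset 2 and occupies 4 bytes.
Bytes at offsets 2..5: 8F 0C 0A E6.
Big-endian stores the most-significant byte at the lowest address.
The bytes are already most-significant first: 0x8F0C0AE6.
0x8F0C0AE6 = 2399931110.

2399931110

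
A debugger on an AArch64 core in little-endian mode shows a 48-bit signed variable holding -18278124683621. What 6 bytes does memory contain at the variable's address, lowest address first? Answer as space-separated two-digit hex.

9B FE DE 4A 60 EF

Two's complement of -18278124683621 in 48 bits: 18278124683621 = 0x109FB5210165; invert → 0xEF604ADEFE9A; add 1 → 0xEF604ADEFE9B.
Split into bytes (most-significant first): EF 60 4A DE FE 9B.
Little-endian stores the least-significant byte at the lowest address.
So at ascending addresses the bytes are 9B FE DE 4A 60 EF.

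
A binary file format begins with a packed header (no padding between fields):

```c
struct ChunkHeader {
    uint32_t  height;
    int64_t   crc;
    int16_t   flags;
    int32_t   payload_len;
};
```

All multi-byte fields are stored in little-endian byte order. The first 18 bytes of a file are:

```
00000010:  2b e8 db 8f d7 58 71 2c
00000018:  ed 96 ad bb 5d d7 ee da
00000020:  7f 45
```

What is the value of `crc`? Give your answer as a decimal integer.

`crc` follows `height` (4 bytes), so it starts at byte offset 4 and occupies 8 bytes.
Bytes at offsets 4..11: D7 58 71 2C ED 96 AD BB.
In little-endian order the low byte comes first in memory.
Reassemble most-significant byte first: BB AD 96 ED 2C 71 58 D7 → 0xBBAD96ED2C7158D7.
Top bit is set, so as a signed 64-bit value this is 0xBBAD96ED2C7158D7 − 2^64 = -4923112872249042729.

-4923112872249042729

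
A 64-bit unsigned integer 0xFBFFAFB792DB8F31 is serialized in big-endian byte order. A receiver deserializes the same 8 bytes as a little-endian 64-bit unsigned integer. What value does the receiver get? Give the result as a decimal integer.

Stored big-endian, the bytes at ascending addresses are FB FF AF B7 92 DB 8F 31.
Read back as little-endian, the first byte is least significant, giving 0x318FDB92B7AFFFFB.
0x318FDB92B7AFFFFB = 3571314452721565691.

3571314452721565691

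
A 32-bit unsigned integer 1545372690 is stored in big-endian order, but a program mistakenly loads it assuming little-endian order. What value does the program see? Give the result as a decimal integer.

310647900

1545372690 in 32-bit hexadecimal is 0x5C1C8412.
Stored big-endian, the bytes at ascending addresses are 5C 1C 84 12.
Read back as little-endian, the first byte is least significant, giving 0x12841C5C.
0x12841C5C = 310647900.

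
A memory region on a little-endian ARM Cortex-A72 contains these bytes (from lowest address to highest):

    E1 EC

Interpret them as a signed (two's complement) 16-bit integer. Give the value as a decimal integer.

Little-endian: lowest address holds the least-significant byte.
Reassemble most-significant byte first: EC E1 → 0xECE1.
Top bit is set, so as a signed 16-bit value this is 0xECE1 − 2^16 = -4895.

-4895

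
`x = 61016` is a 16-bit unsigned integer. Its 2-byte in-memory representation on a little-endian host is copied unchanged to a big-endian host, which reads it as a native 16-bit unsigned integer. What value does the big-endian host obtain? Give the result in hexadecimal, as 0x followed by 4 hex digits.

61016 in 16-bit hexadecimal is 0xEE58.
Stored little-endian, the bytes at ascending addresses are 58 EE.
Read back as big-endian, the last byte is least significant, giving 0x58EE.

0x58EE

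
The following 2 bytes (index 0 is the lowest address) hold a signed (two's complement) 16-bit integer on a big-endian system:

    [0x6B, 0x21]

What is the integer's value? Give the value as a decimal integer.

In big-endian order the high byte comes first in memory.
The bytes are already most-significant first: 0x6B21.
0x6B21 = 27425.

27425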